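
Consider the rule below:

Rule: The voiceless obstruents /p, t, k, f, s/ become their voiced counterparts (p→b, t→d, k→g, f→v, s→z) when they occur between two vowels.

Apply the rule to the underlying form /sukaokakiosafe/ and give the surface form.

/k/ is a voiceless obstruent between vowels /u/ and /a/, so it voices to [g].
/k/ is a voiceless obstruent between vowels /o/ and /a/, so it voices to [g].
/k/ is a voiceless obstruent between vowels /a/ and /i/, so it voices to [g].
/s/ is a voiceless obstruent between vowels /o/ and /a/, so it voices to [z].
/f/ is a voiceless obstruent between vowels /a/ and /e/, so it voices to [v].
Surface form: [sugaogagiozave].

sugaogagiozave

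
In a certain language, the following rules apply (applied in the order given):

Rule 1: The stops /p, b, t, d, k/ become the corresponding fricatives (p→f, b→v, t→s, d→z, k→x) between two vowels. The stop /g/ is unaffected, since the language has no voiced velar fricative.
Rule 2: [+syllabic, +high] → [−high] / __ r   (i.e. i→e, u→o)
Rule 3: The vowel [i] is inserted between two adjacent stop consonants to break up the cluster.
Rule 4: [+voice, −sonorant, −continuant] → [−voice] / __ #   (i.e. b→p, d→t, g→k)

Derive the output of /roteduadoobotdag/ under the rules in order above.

rosezuazoovotidak

Rule 1 (intervocalic spirantization): /t/ is a stop between vowels /o/ and /e/, so it spirantizes to the fricative [s]. /d/ is a stop between vowels /e/ and /u/, so it spirantizes to the fricative [z]. /d/ is a stop between vowels /a/ and /o/, so it spirantizes to the fricative [z]. /b/ is a stop between vowels /o/ and /o/, so it spirantizes to the fricative [v]. /roteduadoobotdag/ → rosezuazoovotdag.
Rule 2 (pre-rhotic lowering): no segment meets the environment; /rosezuazoovotdag/ is unchanged.
Rule 3 (stop-cluster i-epenthesis): /t/ and /d/ form a stop–stop cluster, so [i] is inserted between them. /rosezuazoovotdag/ → rosezuazoovotidag.
Rule 4 (final devoicing): /g/ is a voiced stop in word-final position, so it devoices to [k]. /rosezuazoovotidag/ → rosezuazoovotidak.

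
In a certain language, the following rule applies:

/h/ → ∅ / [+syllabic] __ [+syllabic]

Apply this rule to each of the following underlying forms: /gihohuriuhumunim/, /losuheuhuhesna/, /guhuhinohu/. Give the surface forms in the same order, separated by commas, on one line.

giouriuumunim, losueuuesna, guuinou

/gihohuriuhumunim/: /h/ occurs between vowels /i/ and /o/, so it deletes. /h/ occurs between vowels /o/ and /u/, so it deletes. /h/ occurs between vowels /u/ and /u/, so it deletes. → [giouriuumunim].
/losuheuhuhesna/: /h/ occurs between vowels /u/ and /e/, so it deletes. /h/ occurs between vowels /u/ and /u/, so it deletes. /h/ occurs between vowels /u/ and /e/, so it deletes. → [losueuuesna].
/guhuhinohu/: /h/ occurs between vowels /u/ and /u/, so it deletes. /h/ occurs between vowels /u/ and /i/, so it deletes. /h/ occurs between vowels /o/ and /u/, so it deletes. → [guuinou].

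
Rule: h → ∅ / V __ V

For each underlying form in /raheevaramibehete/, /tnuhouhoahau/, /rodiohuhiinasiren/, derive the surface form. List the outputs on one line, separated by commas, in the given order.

raeevaramibeete, tnuouoaau, rodiouiinasiren

/raheevaramibehete/: /h/ occurs between vowels /a/ and /e/, so it deletes. /h/ occurs between vowels /e/ and /e/, so it deletes. → [raeevaramibeete].
/tnuhouhoahau/: /h/ occurs between vowels /u/ and /o/, so it deletes. /h/ occurs between vowels /u/ and /o/, so it deletes. /h/ occurs between vowels /a/ and /a/, so it deletes. → [tnuouoaau].
/rodiohuhiinasiren/: /h/ occurs between vowels /o/ and /u/, so it deletes. /h/ occurs between vowels /u/ and /i/, so it deletes. → [rodiouiinasiren].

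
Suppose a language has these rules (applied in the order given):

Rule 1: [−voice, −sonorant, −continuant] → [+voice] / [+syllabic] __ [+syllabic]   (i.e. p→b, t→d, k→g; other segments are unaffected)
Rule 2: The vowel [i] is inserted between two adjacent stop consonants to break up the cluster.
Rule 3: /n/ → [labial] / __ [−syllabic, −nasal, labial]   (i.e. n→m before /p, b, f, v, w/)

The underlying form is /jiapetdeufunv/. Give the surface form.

jiabetideufumv

Rule 1 (intervocalic voicing): /p/ is a voiceless stop between vowels /a/ and /e/, so it voices to [b]. /jiapetdeufunv/ → jiabetdeufunv.
Rule 2 (stop-cluster i-epenthesis): /t/ and /d/ form a stop–stop cluster, so [i] is inserted between them. /jiabetdeufunv/ → jiabetideufunv.
Rule 3 (nasal place assimilation): /n/ precedes the labial consonant /v/, so it assimilates in place to [m]. /jiabetideufunv/ → jiabetideufumv.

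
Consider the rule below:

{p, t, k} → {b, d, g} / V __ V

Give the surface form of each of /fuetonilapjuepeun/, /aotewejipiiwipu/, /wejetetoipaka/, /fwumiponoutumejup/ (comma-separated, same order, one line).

/fuetonilapjuepeun/: /t/ is a voiceless stop between vowels /e/ and /o/, so it voices to [d]. /p/ is a voiceless stop between vowels /e/ and /e/, so it voices to [b]. → [fuedonilapjuebeun].
/aotewejipiiwipu/: /t/ is a voiceless stop between vowels /o/ and /e/, so it voices to [d]. /p/ is a voiceless stop between vowels /i/ and /i/, so it voices to [b]. /p/ is a voiceless stop between vowels /i/ and /u/, so it voices to [b]. → [aodewejibiiwibu].
/wejetetoipaka/: /t/ is a voiceless stop between vowels /e/ and /e/, so it voices to [d]. /t/ is a voiceless stop between vowels /e/ and /o/, so it voices to [d]. /p/ is a voiceless stop between vowels /i/ and /a/, so it voices to [b]. /k/ is a voiceless stop between vowels /a/ and /a/, so it voices to [g]. → [wejededoibaga].
/fwumiponoutumejup/: /p/ is a voiceless stop between vowels /i/ and /o/, so it voices to [b]. /t/ is a voiceless stop between vowels /u/ and /u/, so it voices to [d]. → [fwumibonoudumejup].

fuedonilapjuebeun, aodewejibiiwibu, wejededoibaga, fwumibonoudumejup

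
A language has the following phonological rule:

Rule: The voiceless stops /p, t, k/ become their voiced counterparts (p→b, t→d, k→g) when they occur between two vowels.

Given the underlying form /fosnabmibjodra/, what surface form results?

fosnabmibjodra

No segment of /fosnabmibjodra/ meets the structural description of the rule, so the form surfaces unchanged.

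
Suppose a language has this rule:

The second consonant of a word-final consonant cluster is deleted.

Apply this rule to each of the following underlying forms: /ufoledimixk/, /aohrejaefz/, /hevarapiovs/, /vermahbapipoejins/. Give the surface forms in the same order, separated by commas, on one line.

ufoledimix, aohrejaef, hevarapiov, vermahbapipoejin

/ufoledimixk/: /k/ is the second consonant of a word-final cluster /xk/, so it deletes. → [ufoledimix].
/aohrejaefz/: /z/ is the second consonant of a word-final cluster /fz/, so it deletes. → [aohrejaef].
/hevarapiovs/: /s/ is the second consonant of a word-final cluster /vs/, so it deletes. → [hevarapiov].
/vermahbapipoejins/: /s/ is the second consonant of a word-final cluster /ns/, so it deletes. → [vermahbapipoejin].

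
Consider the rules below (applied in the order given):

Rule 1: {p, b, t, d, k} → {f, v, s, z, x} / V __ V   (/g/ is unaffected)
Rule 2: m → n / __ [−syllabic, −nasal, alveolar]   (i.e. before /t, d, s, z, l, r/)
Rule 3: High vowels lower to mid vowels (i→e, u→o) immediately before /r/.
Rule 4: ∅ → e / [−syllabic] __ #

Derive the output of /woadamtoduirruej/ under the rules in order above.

woazantozuerrueje

Rule 1 (intervocalic spirantization): /d/ is a stop between vowels /a/ and /a/, so it spirantizes to the fricative [z]. /d/ is a stop between vowels /o/ and /u/, so it spirantizes to the fricative [z]. /woadamtoduirruej/ → woazamtozuirruej.
Rule 2 (nasal place assimilation): /m/ precedes the alveolar consonant /t/, so it assimilates in place to [n]. /woazamtozuirruej/ → woazantozuirruej.
Rule 3 (pre-rhotic lowering): /i/ is a high vowel immediately before /r/, so it lowers to [e]. /woazantozuirruej/ → woazantozuerruej.
Rule 4 (final e-epenthesis): the form ends in the consonant /j/, so [e] is inserted word-finally. /woazantozuerruej/ → woazantozuerrueje.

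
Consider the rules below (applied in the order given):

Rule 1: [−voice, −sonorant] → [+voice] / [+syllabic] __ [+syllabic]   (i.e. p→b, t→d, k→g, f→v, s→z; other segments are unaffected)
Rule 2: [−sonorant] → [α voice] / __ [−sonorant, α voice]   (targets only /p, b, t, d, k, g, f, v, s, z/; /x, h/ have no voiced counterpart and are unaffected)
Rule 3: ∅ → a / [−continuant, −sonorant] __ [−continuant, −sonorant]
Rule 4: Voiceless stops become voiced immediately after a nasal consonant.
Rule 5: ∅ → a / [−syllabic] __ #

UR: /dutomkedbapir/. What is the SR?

Rule 1 (intervocalic voicing): /t/ is a voiceless obstruent between vowels /u/ and /o/, so it voices to [d]. /p/ is a voiceless obstruent between vowels /a/ and /i/, so it voices to [b]. /dutomkedbapir/ → dudomkedbabir.
Rule 2 (regressive voicing assimilation): no segment meets the environment; /dudomkedbabir/ is unchanged.
Rule 3 (stop-cluster a-epenthesis): /d/ and /b/ form a stop–stop cluster, so [a] is inserted between them. /dudomkedbabir/ → dudomkedababir.
Rule 4 (post-nasal voicing): /k/ is a voiceless stop immediately after the nasal /m/, so it voices to [g]. /dudomkedababir/ → dudomgedababir.
Rule 5 (final a-epenthesis): the form ends in the consonant /r/, so [a] is inserted word-finally. /dudomgedababir/ → dudomgedababira.

dudomgedababira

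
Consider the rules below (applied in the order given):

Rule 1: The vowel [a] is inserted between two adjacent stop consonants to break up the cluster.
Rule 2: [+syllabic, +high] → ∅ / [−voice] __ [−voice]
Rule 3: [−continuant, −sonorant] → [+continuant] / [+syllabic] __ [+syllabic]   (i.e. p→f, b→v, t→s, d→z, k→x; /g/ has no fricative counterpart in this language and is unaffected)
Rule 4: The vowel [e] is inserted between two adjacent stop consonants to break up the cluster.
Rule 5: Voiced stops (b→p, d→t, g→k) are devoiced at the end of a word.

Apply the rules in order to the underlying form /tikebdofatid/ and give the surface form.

Rule 1 (stop-cluster a-epenthesis): /b/ and /d/ form a stop–stop cluster, so [a] is inserted between them. /tikebdofatid/ → tikebadofatid.
Rule 2 (high vowel syncope): /i/ is a high vowel flanked by voiceless consonants /t/ and /k/, so it deletes. /tikebadofatid/ → tkebadofatid.
Rule 3 (intervocalic spirantization): /b/ is a stop between vowels /e/ and /a/, so it spirantizes to the fricative [v]. /d/ is a stop between vowels /a/ and /o/, so it spirantizes to the fricative [z]. /t/ is a stop between vowels /a/ and /i/, so it spirantizes to the fricative [s]. /tkebadofatid/ → tkevazofasid.
Rule 4 (stop-cluster e-epenthesis): /t/ and /k/ form a stop–stop cluster, so [e] is inserted between them. /tkevazofasid/ → tekevazofasid.
Rule 5 (final devoicing): /d/ is a voiced stop in word-final position, so it devoices to [t]. /tekevazofasid/ → tekevazofasit.

tekevazofasit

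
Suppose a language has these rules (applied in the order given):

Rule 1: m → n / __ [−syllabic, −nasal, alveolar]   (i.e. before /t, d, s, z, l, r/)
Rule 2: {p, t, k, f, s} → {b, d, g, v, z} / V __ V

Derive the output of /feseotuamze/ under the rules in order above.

fezeoduanze

Rule 1 (nasal place assimilation): /m/ precedes the alveolar consonant /z/, so it assimilates in place to [n]. /feseotuamze/ → feseotuanze.
Rule 2 (intervocalic voicing): /s/ is a voiceless obstruent between vowels /e/ and /e/, so it voices to [z]. /t/ is a voiceless obstruent between vowels /o/ and /u/, so it voices to [d]. /feseotuanze/ → fezeoduanze.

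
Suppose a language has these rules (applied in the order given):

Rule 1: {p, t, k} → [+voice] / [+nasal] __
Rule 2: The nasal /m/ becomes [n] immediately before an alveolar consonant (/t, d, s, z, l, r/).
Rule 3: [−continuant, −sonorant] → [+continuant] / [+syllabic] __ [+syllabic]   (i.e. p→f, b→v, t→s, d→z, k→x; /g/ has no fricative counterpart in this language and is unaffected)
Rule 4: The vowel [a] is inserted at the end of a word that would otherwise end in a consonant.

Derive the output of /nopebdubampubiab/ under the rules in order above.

Rule 1 (post-nasal voicing): /p/ is a voiceless stop immediately after the nasal /m/, so it voices to [b]. /nopebdubampubiab/ → nopebdubambubiab.
Rule 2 (nasal place assimilation): no segment meets the environment; /nopebdubambubiab/ is unchanged.
Rule 3 (intervocalic spirantization): /p/ is a stop between vowels /o/ and /e/, so it spirantizes to the fricative [f]. /b/ is a stop between vowels /u/ and /a/, so it spirantizes to the fricative [v]. /b/ is a stop between vowels /u/ and /i/, so it spirantizes to the fricative [v]. /nopebdubambubiab/ → nofebduvambuviab.
Rule 4 (final a-epenthesis): the form ends in the consonant /b/, so [a] is inserted word-finally. /nofebduvambuviab/ → nofebduvambuviaba.

nofebduvambuviaba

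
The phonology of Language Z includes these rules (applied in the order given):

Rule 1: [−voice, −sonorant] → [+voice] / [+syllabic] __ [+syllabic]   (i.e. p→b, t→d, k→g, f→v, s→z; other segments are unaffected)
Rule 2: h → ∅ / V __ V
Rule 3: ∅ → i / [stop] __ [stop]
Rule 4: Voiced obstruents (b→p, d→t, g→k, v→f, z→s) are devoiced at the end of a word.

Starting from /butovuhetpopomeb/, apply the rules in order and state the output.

budovuetipobomep

Rule 1 (intervocalic voicing): /t/ is a voiceless obstruent between vowels /u/ and /o/, so it voices to [d]. /p/ is a voiceless obstruent between vowels /o/ and /o/, so it voices to [b]. /butovuhetpopomeb/ → budovuhetpobomeb.
Rule 2 (intervocalic h-deletion): /h/ occurs between vowels /u/ and /e/, so it deletes. /budovuhetpobomeb/ → budovuetpobomeb.
Rule 3 (stop-cluster i-epenthesis): /t/ and /p/ form a stop–stop cluster, so [i] is inserted between them. /budovuetpobomeb/ → budovuetipobomeb.
Rule 4 (final devoicing): /b/ is a voiced obstruent in word-final position, so it devoices to [p]. /budovuetipobomeb/ → budovuetipobomep.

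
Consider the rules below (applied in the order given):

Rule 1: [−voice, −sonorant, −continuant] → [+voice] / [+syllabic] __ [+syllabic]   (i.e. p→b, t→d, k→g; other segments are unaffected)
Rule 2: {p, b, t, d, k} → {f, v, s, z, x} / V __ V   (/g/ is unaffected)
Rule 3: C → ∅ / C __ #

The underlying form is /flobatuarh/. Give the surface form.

Rule 1 (intervocalic voicing): /t/ is a voiceless stop between vowels /a/ and /u/, so it voices to [d]. /flobatuarh/ → flobaduarh.
Rule 2 (intervocalic spirantization): /b/ is a stop between vowels /o/ and /a/, so it spirantizes to the fricative [v]. /d/ is a stop between vowels /a/ and /u/, so it spirantizes to the fricative [z]. /flobaduarh/ → flovazuarh.
Rule 3 (final cluster simplification): /h/ is the second consonant of a word-final cluster /rh/, so it deletes. /flovazuarh/ → flovazuar.

flovazuar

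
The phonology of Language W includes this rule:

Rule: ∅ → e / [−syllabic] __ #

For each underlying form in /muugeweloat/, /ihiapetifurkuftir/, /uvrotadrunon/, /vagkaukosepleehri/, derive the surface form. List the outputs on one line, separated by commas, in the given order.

muugeweloate, ihiapetifurkuftire, uvrotadrunone, vagkaukosepleehri

/muugeweloat/: the form ends in the consonant /t/, so [e] is inserted word-finally. → [muugeweloate].
/ihiapetifurkuftir/: the form ends in the consonant /r/, so [e] is inserted word-finally. → [ihiapetifurkuftire].
/uvrotadrunon/: the form ends in the consonant /n/, so [e] is inserted word-finally. → [uvrotadrunone].
/vagkaukosepleehri/: the rule's environment is not met; surfaces unchanged as [vagkaukosepleehri].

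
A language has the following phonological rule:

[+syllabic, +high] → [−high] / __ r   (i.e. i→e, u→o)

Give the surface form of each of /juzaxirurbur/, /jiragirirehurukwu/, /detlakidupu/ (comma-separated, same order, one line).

/juzaxirurbur/: /i/ is a high vowel immediately before /r/, so it lowers to [e]. /u/ is a high vowel immediately before /r/, so it lowers to [o]. /u/ is a high vowel immediately before /r/, so it lowers to [o]. → [juzaxerorbor].
/jiragirirehurukwu/: /i/ is a high vowel immediately before /r/, so it lowers to [e]. /i/ is a high vowel immediately before /r/, so it lowers to [e]. /i/ is a high vowel immediately before /r/, so it lowers to [e]. /u/ is a high vowel immediately before /r/, so it lowers to [o]. → [jeragererehorukwu].
/detlakidupu/: the rule's environment is not met; surfaces unchanged as [detlakidupu].

juzaxerorbor, jeragererehorukwu, detlakidupu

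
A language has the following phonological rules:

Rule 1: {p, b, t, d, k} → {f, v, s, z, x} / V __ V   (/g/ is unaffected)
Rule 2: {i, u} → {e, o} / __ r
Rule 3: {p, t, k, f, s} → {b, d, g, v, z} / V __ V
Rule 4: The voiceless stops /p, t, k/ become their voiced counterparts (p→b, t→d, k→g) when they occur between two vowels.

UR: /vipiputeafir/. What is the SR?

vivivuzeaver

Rule 1 (intervocalic spirantization): /p/ is a stop between vowels /i/ and /i/, so it spirantizes to the fricative [f]. /p/ is a stop between vowels /i/ and /u/, so it spirantizes to the fricative [f]. /t/ is a stop between vowels /u/ and /e/, so it spirantizes to the fricative [s]. /vipiputeafir/ → vififuseafir.
Rule 2 (pre-rhotic lowering): /i/ is a high vowel immediately before /r/, so it lowers to [e]. /vififuseafir/ → vififuseafer.
Rule 3 (intervocalic voicing): /f/ is a voiceless obstruent between vowels /i/ and /i/, so it voices to [v]. /f/ is a voiceless obstruent between vowels /i/ and /u/, so it voices to [v]. /s/ is a voiceless obstruent between vowels /u/ and /e/, so it voices to [z]. /f/ is a voiceless obstruent between vowels /a/ and /e/, so it voices to [v]. /vififuseafer/ → vivivuzeaver.
Rule 4 (intervocalic voicing): no segment meets the environment; /vivivuzeaver/ is unchanged.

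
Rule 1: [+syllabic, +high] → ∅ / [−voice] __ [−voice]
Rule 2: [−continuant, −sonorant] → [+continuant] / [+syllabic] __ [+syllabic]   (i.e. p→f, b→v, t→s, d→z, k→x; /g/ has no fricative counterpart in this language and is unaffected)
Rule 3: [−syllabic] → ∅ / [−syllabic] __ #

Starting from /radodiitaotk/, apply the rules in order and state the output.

Rule 1 (high vowel syncope): no segment meets the environment; /radodiitaotk/ is unchanged.
Rule 2 (intervocalic spirantization): /d/ is a stop between vowels /a/ and /o/, so it spirantizes to the fricative [z]. /d/ is a stop between vowels /o/ and /i/, so it spirantizes to the fricative [z]. /t/ is a stop between vowels /i/ and /a/, so it spirantizes to the fricative [s]. /radodiitaotk/ → razoziisaotk.
Rule 3 (final cluster simplification): /k/ is the second consonant of a word-final cluster /tk/, so it deletes. /razoziisaotk/ → razoziisaot.

razoziisaot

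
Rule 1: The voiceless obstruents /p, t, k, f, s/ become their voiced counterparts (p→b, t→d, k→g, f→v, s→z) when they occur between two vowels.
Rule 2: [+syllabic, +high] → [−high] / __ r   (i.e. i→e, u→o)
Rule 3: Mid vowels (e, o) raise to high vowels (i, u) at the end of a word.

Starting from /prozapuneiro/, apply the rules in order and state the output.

Rule 1 (intervocalic voicing): /p/ is a voiceless obstruent between vowels /a/ and /u/, so it voices to [b]. /prozapuneiro/ → prozabuneiro.
Rule 2 (pre-rhotic lowering): /i/ is a high vowel immediately before /r/, so it lowers to [e]. /prozabuneiro/ → prozabuneero.
Rule 3 (final vowel raising): /o/ is a mid vowel in word-final position, so it raises to [u]. /prozabuneero/ → prozabuneeru.

prozabuneeru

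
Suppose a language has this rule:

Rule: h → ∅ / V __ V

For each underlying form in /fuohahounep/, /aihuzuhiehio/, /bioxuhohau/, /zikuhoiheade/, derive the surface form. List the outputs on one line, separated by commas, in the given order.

/fuohahounep/: /h/ occurs between vowels /o/ and /a/, so it deletes. /h/ occurs between vowels /a/ and /o/, so it deletes. → [fuoaounep].
/aihuzuhiehio/: /h/ occurs between vowels /i/ and /u/, so it deletes. /h/ occurs between vowels /u/ and /i/, so it deletes. /h/ occurs between vowels /e/ and /i/, so it deletes. → [aiuzuieio].
/bioxuhohau/: /h/ occurs between vowels /u/ and /o/, so it deletes. /h/ occurs between vowels /o/ and /a/, so it deletes. → [bioxuoau].
/zikuhoiheade/: /h/ occurs between vowels /u/ and /o/, so it deletes. /h/ occurs between vowels /i/ and /e/, so it deletes. → [zikuoieade].

fuoaounep, aiuzuieio, bioxuoau, zikuoieade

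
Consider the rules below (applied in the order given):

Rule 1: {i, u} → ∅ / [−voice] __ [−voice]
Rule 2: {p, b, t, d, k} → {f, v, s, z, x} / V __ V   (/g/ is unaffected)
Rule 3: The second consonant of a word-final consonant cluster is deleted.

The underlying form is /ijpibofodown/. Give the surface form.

ijpivofozow

Rule 1 (high vowel syncope): no segment meets the environment; /ijpibofodown/ is unchanged.
Rule 2 (intervocalic spirantization): /b/ is a stop between vowels /i/ and /o/, so it spirantizes to the fricative [v]. /d/ is a stop between vowels /o/ and /o/, so it spirantizes to the fricative [z]. /ijpibofodown/ → ijpivofozown.
Rule 3 (final cluster simplification): /n/ is the second consonant of a word-final cluster /wn/, so it deletes. /ijpivofozown/ → ijpivofozow.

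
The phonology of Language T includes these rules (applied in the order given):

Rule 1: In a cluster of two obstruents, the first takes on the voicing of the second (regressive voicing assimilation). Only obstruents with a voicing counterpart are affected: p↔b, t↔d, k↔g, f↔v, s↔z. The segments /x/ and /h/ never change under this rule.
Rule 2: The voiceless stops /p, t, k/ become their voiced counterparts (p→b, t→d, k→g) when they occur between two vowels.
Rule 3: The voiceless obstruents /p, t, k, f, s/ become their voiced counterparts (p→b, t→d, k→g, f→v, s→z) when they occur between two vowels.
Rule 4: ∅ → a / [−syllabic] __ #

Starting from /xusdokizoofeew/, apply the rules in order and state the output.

xuzdogizooveewa

Rule 1 (regressive voicing assimilation): /s/ precedes the voiced obstruent /d/, so it voices to [z] by assimilation. /xusdokizoofeew/ → xuzdokizoofeew.
Rule 2 (intervocalic voicing): /k/ is a voiceless stop between vowels /o/ and /i/, so it voices to [g]. /xuzdokizoofeew/ → xuzdogizoofeew.
Rule 3 (intervocalic voicing): /f/ is a voiceless obstruent between vowels /o/ and /e/, so it voices to [v]. /xuzdogizoofeew/ → xuzdogizooveew.
Rule 4 (final a-epenthesis): the form ends in the consonant /w/, so [a] is inserted word-finally. /xuzdogizooveew/ → xuzdogizooveewa.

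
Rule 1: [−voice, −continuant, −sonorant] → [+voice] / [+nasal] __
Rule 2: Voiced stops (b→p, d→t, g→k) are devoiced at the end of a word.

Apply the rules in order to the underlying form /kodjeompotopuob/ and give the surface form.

Rule 1 (post-nasal voicing): /p/ is a voiceless stop immediately after the nasal /m/, so it voices to [b]. /kodjeompotopuob/ → kodjeombotopuob.
Rule 2 (final devoicing): /b/ is a voiced stop in word-final position, so it devoices to [p]. /kodjeombotopuob/ → kodjeombotopuop.

kodjeombotopuop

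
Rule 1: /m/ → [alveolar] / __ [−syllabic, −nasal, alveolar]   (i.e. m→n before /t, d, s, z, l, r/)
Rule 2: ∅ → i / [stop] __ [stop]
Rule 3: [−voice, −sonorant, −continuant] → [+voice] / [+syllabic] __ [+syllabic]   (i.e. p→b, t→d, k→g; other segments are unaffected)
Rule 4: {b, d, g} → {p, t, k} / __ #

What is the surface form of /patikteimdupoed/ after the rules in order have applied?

Rule 1 (nasal place assimilation): /m/ precedes the alveolar consonant /d/, so it assimilates in place to [n]. /patikteimdupoed/ → patikteindupoed.
Rule 2 (stop-cluster i-epenthesis): /k/ and /t/ form a stop–stop cluster, so [i] is inserted between them. /patikteindupoed/ → patikiteindupoed.
Rule 3 (intervocalic voicing): /t/ is a voiceless stop between vowels /a/ and /i/, so it voices to [d]. /k/ is a voiceless stop between vowels /i/ and /i/, so it voices to [g]. /t/ is a voiceless stop between vowels /i/ and /e/, so it voices to [d]. /p/ is a voiceless stop between vowels /u/ and /o/, so it voices to [b]. /patikiteindupoed/ → padigideinduboed.
Rule 4 (final devoicing): /d/ is a voiced stop in word-final position, so it devoices to [t]. /padigideinduboed/ → padigideinduboet.

padigideinduboet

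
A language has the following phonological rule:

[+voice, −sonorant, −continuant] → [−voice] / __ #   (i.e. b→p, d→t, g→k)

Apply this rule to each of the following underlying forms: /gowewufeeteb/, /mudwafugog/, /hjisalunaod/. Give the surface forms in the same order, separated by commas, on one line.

gowewufeetep, mudwafugok, hjisalunaot

/gowewufeeteb/: /b/ is a voiced stop in word-final position, so it devoices to [p]. → [gowewufeetep].
/mudwafugog/: /g/ is a voiced stop in word-final position, so it devoices to [k]. → [mudwafugok].
/hjisalunaod/: /d/ is a voiced stop in word-final position, so it devoices to [t]. → [hjisalunaot].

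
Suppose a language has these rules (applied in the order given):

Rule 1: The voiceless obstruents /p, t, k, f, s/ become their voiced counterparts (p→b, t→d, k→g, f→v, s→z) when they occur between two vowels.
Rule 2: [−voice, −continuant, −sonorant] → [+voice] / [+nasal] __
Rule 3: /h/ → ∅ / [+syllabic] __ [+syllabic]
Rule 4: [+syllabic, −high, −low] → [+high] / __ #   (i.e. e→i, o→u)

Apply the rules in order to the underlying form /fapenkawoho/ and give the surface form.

Rule 1 (intervocalic voicing): /p/ is a voiceless obstruent between vowels /a/ and /e/, so it voices to [b]. /fapenkawoho/ → fabenkawoho.
Rule 2 (post-nasal voicing): /k/ is a voiceless stop immediately after the nasal /n/, so it voices to [g]. /fabenkawoho/ → fabengawoho.
Rule 3 (intervocalic h-deletion): /h/ occurs between vowels /o/ and /o/, so it deletes. /fabengawoho/ → fabengawoo.
Rule 4 (final vowel raising): /o/ is a mid vowel in word-final position, so it raises to [u]. /fabengawoo/ → fabengawou.

fabengawou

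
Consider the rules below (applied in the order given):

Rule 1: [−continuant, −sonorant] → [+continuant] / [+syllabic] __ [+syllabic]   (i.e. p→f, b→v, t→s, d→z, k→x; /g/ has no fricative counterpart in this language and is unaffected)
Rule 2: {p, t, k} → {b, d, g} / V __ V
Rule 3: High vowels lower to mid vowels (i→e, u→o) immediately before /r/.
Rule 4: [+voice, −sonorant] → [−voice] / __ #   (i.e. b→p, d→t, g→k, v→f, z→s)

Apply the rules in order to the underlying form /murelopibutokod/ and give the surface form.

morelofivusoxot

Rule 1 (intervocalic spirantization): /p/ is a stop between vowels /o/ and /i/, so it spirantizes to the fricative [f]. /b/ is a stop between vowels /i/ and /u/, so it spirantizes to the fricative [v]. /t/ is a stop between vowels /u/ and /o/, so it spirantizes to the fricative [s]. /k/ is a stop between vowels /o/ and /o/, so it spirantizes to the fricative [x]. /murelopibutokod/ → murelofivusoxod.
Rule 2 (intervocalic voicing): no segment meets the environment; /murelofivusoxod/ is unchanged.
Rule 3 (pre-rhotic lowering): /u/ is a high vowel immediately before /r/, so it lowers to [o]. /murelofivusoxod/ → morelofivusoxod.
Rule 4 (final devoicing): /d/ is a voiced obstruent in word-final position, so it devoices to [t]. /morelofivusoxod/ → morelofivusoxot.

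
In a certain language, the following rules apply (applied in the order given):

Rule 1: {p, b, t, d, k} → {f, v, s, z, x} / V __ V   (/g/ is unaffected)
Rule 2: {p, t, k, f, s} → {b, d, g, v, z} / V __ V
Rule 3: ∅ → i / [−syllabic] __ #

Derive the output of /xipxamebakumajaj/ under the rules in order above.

xipxamevaxumajaji

Rule 1 (intervocalic spirantization): /b/ is a stop between vowels /e/ and /a/, so it spirantizes to the fricative [v]. /k/ is a stop between vowels /a/ and /u/, so it spirantizes to the fricative [x]. /xipxamebakumajaj/ → xipxamevaxumajaj.
Rule 2 (intervocalic voicing): no segment meets the environment; /xipxamevaxumajaj/ is unchanged.
Rule 3 (final i-epenthesis): the form ends in the consonant /j/, so [i] is inserted word-finally. /xipxamevaxumajaj/ → xipxamevaxumajaji.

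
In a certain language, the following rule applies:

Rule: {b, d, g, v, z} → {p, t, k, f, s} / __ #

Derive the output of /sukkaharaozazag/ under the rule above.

sukkaharaozazak

/g/ is a voiced obstruent in word-final position, so it devoices to [k].
Surface form: [sukkaharaozazak].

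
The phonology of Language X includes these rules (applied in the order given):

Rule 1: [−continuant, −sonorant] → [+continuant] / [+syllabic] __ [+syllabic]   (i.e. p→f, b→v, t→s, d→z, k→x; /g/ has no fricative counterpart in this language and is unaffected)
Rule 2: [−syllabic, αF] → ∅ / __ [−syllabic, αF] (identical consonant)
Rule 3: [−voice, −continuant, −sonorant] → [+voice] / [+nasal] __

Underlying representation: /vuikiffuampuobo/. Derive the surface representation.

vuixifuambuovo

Rule 1 (intervocalic spirantization): /k/ is a stop between vowels /i/ and /i/, so it spirantizes to the fricative [x]. /b/ is a stop between vowels /o/ and /o/, so it spirantizes to the fricative [v]. /vuikiffuampuobo/ → vuixiffuampuovo.
Rule 2 (degemination): /ff/ is a geminate; the first /f/ deletes. /vuixiffuampuovo/ → vuixifuampuovo.
Rule 3 (post-nasal voicing): /p/ is a voiceless stop immediately after the nasal /m/, so it voices to [b]. /vuixifuampuovo/ → vuixifuambuovo.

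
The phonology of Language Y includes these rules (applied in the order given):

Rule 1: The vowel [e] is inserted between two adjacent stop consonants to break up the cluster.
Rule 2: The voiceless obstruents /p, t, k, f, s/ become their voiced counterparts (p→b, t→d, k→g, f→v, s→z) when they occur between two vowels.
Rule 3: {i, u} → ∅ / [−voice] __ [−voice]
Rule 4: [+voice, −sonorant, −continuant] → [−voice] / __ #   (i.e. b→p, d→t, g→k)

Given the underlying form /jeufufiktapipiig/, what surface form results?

jeuvuvigedabibiik

Rule 1 (stop-cluster e-epenthesis): /k/ and /t/ form a stop–stop cluster, so [e] is inserted between them. /jeufufiktapipiig/ → jeufufiketapipiig.
Rule 2 (intervocalic voicing): /f/ is a voiceless obstruent between vowels /u/ and /u/, so it voices to [v]. /f/ is a voiceless obstruent between vowels /u/ and /i/, so it voices to [v]. /k/ is a voiceless obstruent between vowels /i/ and /e/, so it voices to [g]. /t/ is a voiceless obstruent between vowels /e/ and /a/, so it voices to [d]. /p/ is a voiceless obstruent between vowels /a/ and /i/, so it voices to [b]. /p/ is a voiceless obstruent between vowels /i/ and /i/, so it voices to [b]. /jeufufiketapipiig/ → jeuvuvigedabibiig.
Rule 3 (high vowel syncope): no segment meets the environment; /jeuvuvigedabibiig/ is unchanged.
Rule 4 (final devoicing): /g/ is a voiced stop in word-final position, so it devoices to [k]. /jeuvuvigedabibiig/ → jeuvuvigedabibiik.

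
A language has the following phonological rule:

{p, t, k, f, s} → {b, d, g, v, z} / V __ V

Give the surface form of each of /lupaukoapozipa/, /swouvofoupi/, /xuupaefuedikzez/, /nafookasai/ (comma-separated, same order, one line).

/lupaukoapozipa/: /p/ is a voiceless obstruent between vowels /u/ and /a/, so it voices to [b]. /k/ is a voiceless obstruent between vowels /u/ and /o/, so it voices to [g]. /p/ is a voiceless obstruent between vowels /a/ and /o/, so it voices to [b]. /p/ is a voiceless obstruent between vowels /i/ and /a/, so it voices to [b]. → [lubaugoaboziba].
/swouvofoupi/: /f/ is a voiceless obstruent between vowels /o/ and /o/, so it voices to [v]. /p/ is a voiceless obstruent between vowels /u/ and /i/, so it voices to [b]. → [swouvovoubi].
/xuupaefuedikzez/: /p/ is a voiceless obstruent between vowels /u/ and /a/, so it voices to [b]. /f/ is a voiceless obstruent between vowels /e/ and /u/, so it voices to [v]. → [xuubaevuedikzez].
/nafookasai/: /f/ is a voiceless obstruent between vowels /a/ and /o/, so it voices to [v]. /k/ is a voiceless obstruent between vowels /o/ and /a/, so it voices to [g]. /s/ is a voiceless obstruent between vowels /a/ and /a/, so it voices to [z]. → [navoogazai].

lubaugoaboziba, swouvovoubi, xuubaevuedikzez, navoogazai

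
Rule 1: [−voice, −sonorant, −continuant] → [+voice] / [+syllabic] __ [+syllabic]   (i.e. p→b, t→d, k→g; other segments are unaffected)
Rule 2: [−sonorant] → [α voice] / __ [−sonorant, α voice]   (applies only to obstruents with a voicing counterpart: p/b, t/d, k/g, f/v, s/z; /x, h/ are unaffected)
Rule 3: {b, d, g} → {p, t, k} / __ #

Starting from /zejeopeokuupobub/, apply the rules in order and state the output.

Rule 1 (intervocalic voicing): /p/ is a voiceless stop between vowels /o/ and /e/, so it voices to [b]. /k/ is a voiceless stop between vowels /o/ and /u/, so it voices to [g]. /p/ is a voiceless stop between vowels /u/ and /o/, so it voices to [b]. /zejeopeokuupobub/ → zejeobeoguubobub.
Rule 2 (regressive voicing assimilation): no segment meets the environment; /zejeobeoguubobub/ is unchanged.
Rule 3 (final devoicing): /b/ is a voiced stop in word-final position, so it devoices to [p]. /zejeobeoguubobub/ → zejeobeoguubobup.

zejeobeoguubobup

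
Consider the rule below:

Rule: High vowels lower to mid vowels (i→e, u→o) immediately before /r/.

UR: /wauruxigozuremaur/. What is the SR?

waoruxigozoremaor

Scanning /wauruxigozuremaur/: /u/ is a high vowel immediately before /r/, so it lowers to [o]; /u/ at position 5 is not in the conditioning environment; /i/ at position 7 is not in the conditioning environment; /u/ is a high vowel immediately before /r/, so it lowers to [o]; /u/ is a high vowel immediately before /r/, so it lowers to [o].
Result: [waoruxigozoremaor].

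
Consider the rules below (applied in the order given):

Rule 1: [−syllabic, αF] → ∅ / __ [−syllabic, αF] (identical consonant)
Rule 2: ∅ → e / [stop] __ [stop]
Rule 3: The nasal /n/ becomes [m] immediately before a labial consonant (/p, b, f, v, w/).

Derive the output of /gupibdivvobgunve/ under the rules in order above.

gupibedivobegumve

Rule 1 (degemination): /vv/ is a geminate; the first /v/ deletes. /gupibdivvobgunve/ → gupibdivobgunve.
Rule 2 (stop-cluster e-epenthesis): /b/ and /d/ form a stop–stop cluster, so [e] is inserted between them. /b/ and /g/ form a stop–stop cluster, so [e] is inserted between them. /gupibdivobgunve/ → gupibedivobegunve.
Rule 3 (nasal place assimilation): /n/ precedes the labial consonant /v/, so it assimilates in place to [m]. /gupibedivobegunve/ → gupibedivobegumve.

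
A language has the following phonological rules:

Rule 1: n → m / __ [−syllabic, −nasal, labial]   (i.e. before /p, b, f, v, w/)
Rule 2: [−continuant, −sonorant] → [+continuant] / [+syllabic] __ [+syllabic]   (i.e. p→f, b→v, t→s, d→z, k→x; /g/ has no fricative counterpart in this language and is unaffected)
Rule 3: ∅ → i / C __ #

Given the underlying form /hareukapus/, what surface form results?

Rule 1 (nasal place assimilation): no segment meets the environment; /hareukapus/ is unchanged.
Rule 2 (intervocalic spirantization): /k/ is a stop between vowels /u/ and /a/, so it spirantizes to the fricative [x]. /p/ is a stop between vowels /a/ and /u/, so it spirantizes to the fricative [f]. /hareukapus/ → hareuxafus.
Rule 3 (final i-epenthesis): the form ends in the consonant /s/, so [i] is inserted word-finally. /hareuxafus/ → hareuxafusi.

hareuxafusi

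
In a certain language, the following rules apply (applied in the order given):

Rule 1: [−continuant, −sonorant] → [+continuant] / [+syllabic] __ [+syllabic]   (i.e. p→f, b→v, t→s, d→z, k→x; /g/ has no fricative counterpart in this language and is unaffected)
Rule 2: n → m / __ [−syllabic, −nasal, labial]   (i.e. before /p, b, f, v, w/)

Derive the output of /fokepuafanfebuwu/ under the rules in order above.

Rule 1 (intervocalic spirantization): /k/ is a stop between vowels /o/ and /e/, so it spirantizes to the fricative [x]. /p/ is a stop between vowels /e/ and /u/, so it spirantizes to the fricative [f]. /b/ is a stop between vowels /e/ and /u/, so it spirantizes to the fricative [v]. /fokepuafanfebuwu/ → foxefuafanfevuwu.
Rule 2 (nasal place assimilation): /n/ precedes the labial consonant /f/, so it assimilates in place to [m]. /foxefuafanfevuwu/ → foxefuafamfevuwu.

foxefuafamfevuwu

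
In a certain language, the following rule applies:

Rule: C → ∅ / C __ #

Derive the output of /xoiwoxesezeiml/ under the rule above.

/l/ is the second consonant of a word-final cluster /ml/, so it deletes.
The other instances of /x/, /w/, /s/, /z/, /m/ do not occur in the required environment and remain unchanged.
Surface form: [xoiwoxesezeim].

xoiwoxesezeim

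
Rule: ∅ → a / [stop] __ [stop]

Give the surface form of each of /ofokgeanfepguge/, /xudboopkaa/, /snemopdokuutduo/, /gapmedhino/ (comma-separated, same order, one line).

ofokageanfepaguge, xudaboopakaa, snemopadokuutaduo, gapmedhino

/ofokgeanfepguge/: /k/ and /g/ form a stop–stop cluster, so [a] is inserted between them. /p/ and /g/ form a stop–stop cluster, so [a] is inserted between them. → [ofokageanfepaguge].
/xudboopkaa/: /d/ and /b/ form a stop–stop cluster, so [a] is inserted between them. /p/ and /k/ form a stop–stop cluster, so [a] is inserted between them. → [xudaboopakaa].
/snemopdokuutduo/: /p/ and /d/ form a stop–stop cluster, so [a] is inserted between them. /t/ and /d/ form a stop–stop cluster, so [a] is inserted between them. → [snemopadokuutaduo].
/gapmedhino/: the rule's environment is not met; surfaces unchanged as [gapmedhino].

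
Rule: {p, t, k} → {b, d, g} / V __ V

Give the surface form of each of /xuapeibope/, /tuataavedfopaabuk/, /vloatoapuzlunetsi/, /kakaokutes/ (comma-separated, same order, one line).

xuabeibobe, tuadaavedfobaabuk, vloadoabuzlunetsi, kagaogudes

/xuapeibope/: /p/ is a voiceless stop between vowels /a/ and /e/, so it voices to [b]. /p/ is a voiceless stop between vowels /o/ and /e/, so it voices to [b]. → [xuabeibobe].
/tuataavedfopaabuk/: /t/ is a voiceless stop between vowels /a/ and /a/, so it voices to [d]. /p/ is a voiceless stop between vowels /o/ and /a/, so it voices to [b]. → [tuadaavedfobaabuk].
/vloatoapuzlunetsi/: /t/ is a voiceless stop between vowels /a/ and /o/, so it voices to [d]. /p/ is a voiceless stop between vowels /a/ and /u/, so it voices to [b]. → [vloadoabuzlunetsi].
/kakaokutes/: /k/ is a voiceless stop between vowels /a/ and /a/, so it voices to [g]. /k/ is a voiceless stop between vowels /o/ and /u/, so it voices to [g]. /t/ is a voiceless stop between vowels /u/ and /e/, so it voices to [d]. → [kagaogudes].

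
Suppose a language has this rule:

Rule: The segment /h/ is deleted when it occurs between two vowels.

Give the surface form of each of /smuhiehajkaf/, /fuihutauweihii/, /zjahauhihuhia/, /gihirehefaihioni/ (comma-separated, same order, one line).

/smuhiehajkaf/: /h/ occurs between vowels /u/ and /i/, so it deletes. /h/ occurs between vowels /e/ and /a/, so it deletes. → [smuieajkaf].
/fuihutauweihii/: /h/ occurs between vowels /i/ and /u/, so it deletes. /h/ occurs between vowels /i/ and /i/, so it deletes. → [fuiutauweiii].
/zjahauhihuhia/: /h/ occurs between vowels /a/ and /a/, so it deletes. /h/ occurs between vowels /u/ and /i/, so it deletes. /h/ occurs between vowels /i/ and /u/, so it deletes. /h/ occurs between vowels /u/ and /i/, so it deletes. → [zjaauiuia].
/gihirehefaihioni/: /h/ occurs between vowels /i/ and /i/, so it deletes. /h/ occurs between vowels /e/ and /e/, so it deletes. /h/ occurs between vowels /i/ and /i/, so it deletes. → [giireefaiioni].

smuieajkaf, fuiutauweiii, zjaauiuia, giireefaiioni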